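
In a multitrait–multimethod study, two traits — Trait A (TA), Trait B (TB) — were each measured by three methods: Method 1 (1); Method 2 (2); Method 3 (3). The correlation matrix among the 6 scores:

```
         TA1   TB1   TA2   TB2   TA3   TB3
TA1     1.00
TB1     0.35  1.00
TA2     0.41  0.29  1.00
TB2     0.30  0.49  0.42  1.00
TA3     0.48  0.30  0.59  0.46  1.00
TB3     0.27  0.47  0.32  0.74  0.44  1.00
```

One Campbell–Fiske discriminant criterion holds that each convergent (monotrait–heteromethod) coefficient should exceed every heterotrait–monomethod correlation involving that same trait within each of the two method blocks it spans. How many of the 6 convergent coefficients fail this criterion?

1

Each convergent coefficient versus the relevant comparison correlations:
TA (methods 1·2): 0.41 vs {0.35, 0.42} → fail.
TA (methods 1·3): 0.48 vs {0.35, 0.44} → pass.
TA (methods 2·3): 0.59 vs {0.42, 0.44} → pass.
TB (methods 1·2): 0.49 vs {0.35, 0.42} → pass.
TB (methods 1·3): 0.47 vs {0.35, 0.44} → pass.
TB (methods 2·3): 0.74 vs {0.42, 0.44} → pass.
1 of 6 fail.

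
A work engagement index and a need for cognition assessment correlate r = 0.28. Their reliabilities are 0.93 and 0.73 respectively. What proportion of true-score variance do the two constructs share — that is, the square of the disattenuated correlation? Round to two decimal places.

0.12

Disattenuated r = 0.28 / √(0.93 × 0.73) = 0.28 / 0.8240 = 0.3398.
Shared true-score variance = 0.3398² = 0.1155 ≈ 0.12.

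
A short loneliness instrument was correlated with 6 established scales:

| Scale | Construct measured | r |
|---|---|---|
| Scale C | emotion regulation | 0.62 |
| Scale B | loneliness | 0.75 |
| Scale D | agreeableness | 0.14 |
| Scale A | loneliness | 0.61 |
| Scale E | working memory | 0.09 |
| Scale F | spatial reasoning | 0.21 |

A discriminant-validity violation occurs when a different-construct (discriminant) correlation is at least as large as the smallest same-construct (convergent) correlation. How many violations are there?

Convergent (same construct = loneliness): Scale B, Scale A.
Smallest convergent = 0.61. Discriminant values: 0.62, 0.14, 0.09, 0.21; count ≥ 0.61 → 1.

1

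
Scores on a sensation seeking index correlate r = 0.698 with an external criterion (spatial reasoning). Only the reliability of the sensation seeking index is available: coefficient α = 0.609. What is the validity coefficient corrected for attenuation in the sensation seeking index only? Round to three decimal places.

Single correction: r_c = r_obs / √r_xx = 0.698 / √0.609 = 0.698 / 0.7804 ≈ 0.894.

0.894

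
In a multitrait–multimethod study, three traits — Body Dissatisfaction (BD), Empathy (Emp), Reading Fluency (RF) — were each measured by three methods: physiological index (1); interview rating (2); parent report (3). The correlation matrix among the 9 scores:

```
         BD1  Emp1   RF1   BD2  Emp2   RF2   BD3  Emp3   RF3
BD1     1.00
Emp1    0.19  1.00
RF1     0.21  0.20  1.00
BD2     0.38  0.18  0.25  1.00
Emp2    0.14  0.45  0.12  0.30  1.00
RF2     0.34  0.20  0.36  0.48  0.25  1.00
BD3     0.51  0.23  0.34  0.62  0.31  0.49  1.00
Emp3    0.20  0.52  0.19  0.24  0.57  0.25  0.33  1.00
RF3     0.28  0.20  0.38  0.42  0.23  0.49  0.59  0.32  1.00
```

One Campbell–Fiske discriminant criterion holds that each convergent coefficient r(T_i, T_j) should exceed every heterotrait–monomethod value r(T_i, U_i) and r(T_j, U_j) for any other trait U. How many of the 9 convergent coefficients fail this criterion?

Each convergent coefficient versus the relevant comparison correlations:
BD (methods 1·2): 0.38 vs {0.19, 0.30, 0.21, 0.48} → fail.
BD (methods 1·3): 0.51 vs {0.19, 0.33, 0.21, 0.59} → fail.
BD (methods 2·3): 0.62 vs {0.30, 0.33, 0.48, 0.59} → pass.
Emp (methods 1·2): 0.45 vs {0.19, 0.30, 0.20, 0.25} → pass.
Emp (methods 1·3): 0.52 vs {0.19, 0.33, 0.20, 0.32} → pass.
Emp (methods 2·3): 0.57 vs {0.30, 0.33, 0.25, 0.32} → pass.
RF (methods 1·2): 0.36 vs {0.21, 0.48, 0.20, 0.25} → fail.
RF (methods 1·3): 0.38 vs {0.21, 0.59, 0.20, 0.32} → fail.
RF (methods 2·3): 0.49 vs {0.48, 0.59, 0.25, 0.32} → fail.
5 of 9 fail.

5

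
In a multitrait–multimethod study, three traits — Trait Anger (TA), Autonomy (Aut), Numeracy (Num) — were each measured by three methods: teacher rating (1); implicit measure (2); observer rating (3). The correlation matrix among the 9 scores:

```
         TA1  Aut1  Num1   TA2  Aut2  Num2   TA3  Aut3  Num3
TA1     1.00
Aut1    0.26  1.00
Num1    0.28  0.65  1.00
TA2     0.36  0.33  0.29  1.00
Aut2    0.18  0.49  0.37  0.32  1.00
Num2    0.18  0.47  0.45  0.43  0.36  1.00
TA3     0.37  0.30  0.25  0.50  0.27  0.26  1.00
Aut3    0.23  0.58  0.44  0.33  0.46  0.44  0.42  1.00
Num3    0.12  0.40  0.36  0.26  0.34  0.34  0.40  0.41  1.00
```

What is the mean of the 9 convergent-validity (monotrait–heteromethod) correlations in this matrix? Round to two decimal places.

0.43

Convergent values: 0.36, 0.37, 0.50, 0.49, 0.58, 0.46, 0.45, 0.36, 0.34; mean = 3.91/9 = 0.43.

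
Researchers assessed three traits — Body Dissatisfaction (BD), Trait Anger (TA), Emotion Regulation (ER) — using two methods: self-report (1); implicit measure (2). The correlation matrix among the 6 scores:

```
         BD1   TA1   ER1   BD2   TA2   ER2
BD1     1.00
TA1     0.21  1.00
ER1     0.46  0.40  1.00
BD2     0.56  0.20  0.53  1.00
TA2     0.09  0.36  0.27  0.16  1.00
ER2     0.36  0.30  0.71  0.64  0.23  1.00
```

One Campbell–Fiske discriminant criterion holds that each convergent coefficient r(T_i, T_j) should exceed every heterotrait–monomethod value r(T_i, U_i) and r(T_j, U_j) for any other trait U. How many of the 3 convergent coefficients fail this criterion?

Each convergent coefficient versus the relevant comparison correlations:
BD (methods 1·2): 0.56 vs {0.21, 0.16, 0.46, 0.64} → fail.
TA (methods 1·2): 0.36 vs {0.21, 0.16, 0.40, 0.23} → fail.
ER (methods 1·2): 0.71 vs {0.46, 0.64, 0.40, 0.23} → pass.
2 of 3 fail.

2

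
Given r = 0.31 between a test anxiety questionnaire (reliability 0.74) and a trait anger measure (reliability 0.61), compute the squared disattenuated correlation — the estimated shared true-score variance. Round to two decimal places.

0.21

Disattenuated r = 0.31 / √(0.74 × 0.61) = 0.31 / 0.6719 = 0.4614.
Shared true-score variance = 0.4614² = 0.2129 ≈ 0.21.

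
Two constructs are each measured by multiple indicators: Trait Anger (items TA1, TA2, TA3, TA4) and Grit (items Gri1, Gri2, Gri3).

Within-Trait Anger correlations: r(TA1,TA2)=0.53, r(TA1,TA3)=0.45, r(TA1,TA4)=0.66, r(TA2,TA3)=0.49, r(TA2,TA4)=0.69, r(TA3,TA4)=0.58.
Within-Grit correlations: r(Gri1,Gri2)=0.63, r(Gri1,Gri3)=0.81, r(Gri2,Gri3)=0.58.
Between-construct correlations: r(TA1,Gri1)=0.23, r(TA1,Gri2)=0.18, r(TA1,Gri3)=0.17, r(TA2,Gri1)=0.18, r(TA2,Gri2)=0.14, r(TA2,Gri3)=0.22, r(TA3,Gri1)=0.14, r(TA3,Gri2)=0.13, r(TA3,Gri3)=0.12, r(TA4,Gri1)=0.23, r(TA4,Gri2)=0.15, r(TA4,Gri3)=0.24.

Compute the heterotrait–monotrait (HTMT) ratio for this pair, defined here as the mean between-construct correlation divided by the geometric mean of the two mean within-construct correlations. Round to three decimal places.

Mean between = 2.13/12 = 0.1775.
Mean within-TA = 3.40/6 = 0.5667; mean within-Gri = 2.02/3 = 0.6733.
Geometric mean = √(0.5667 × 0.6733) = 0.6177.
HTMT = 0.1775 / 0.6177 = 0.287.

0.287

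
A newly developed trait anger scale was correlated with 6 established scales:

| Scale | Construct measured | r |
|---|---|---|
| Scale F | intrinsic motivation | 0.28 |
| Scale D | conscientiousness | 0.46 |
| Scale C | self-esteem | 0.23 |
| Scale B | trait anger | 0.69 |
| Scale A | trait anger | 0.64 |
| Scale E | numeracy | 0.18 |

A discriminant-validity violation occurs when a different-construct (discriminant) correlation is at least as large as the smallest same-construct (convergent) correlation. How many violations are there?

0

Convergent (same construct = trait anger): Scale B, Scale A.
Smallest convergent = 0.64. Discriminant values: 0.28, 0.46, 0.23, 0.18; count ≥ 0.64 → 0.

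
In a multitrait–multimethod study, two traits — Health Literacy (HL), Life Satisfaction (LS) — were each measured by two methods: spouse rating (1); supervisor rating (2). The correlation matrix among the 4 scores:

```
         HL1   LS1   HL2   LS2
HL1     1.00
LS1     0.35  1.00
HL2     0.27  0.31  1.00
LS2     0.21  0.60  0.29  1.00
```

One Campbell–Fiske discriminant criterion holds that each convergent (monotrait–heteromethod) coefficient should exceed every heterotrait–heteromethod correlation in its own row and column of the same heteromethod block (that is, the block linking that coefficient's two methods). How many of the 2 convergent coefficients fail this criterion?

Convergent coefficients and their comparison sets:
HL (methods 1·2): 0.27 vs {0.21, 0.31} → fail.
LS (methods 1·2): 0.60 vs {0.31, 0.21} → pass.
1 of 2 fail.

1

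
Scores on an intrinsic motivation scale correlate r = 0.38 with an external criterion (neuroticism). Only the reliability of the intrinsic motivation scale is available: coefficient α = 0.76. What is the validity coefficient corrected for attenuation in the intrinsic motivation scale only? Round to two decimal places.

Single correction: r_c = r_obs / √r_xx = 0.38 / √0.76 = 0.38 / 0.8718 ≈ 0.44.

0.44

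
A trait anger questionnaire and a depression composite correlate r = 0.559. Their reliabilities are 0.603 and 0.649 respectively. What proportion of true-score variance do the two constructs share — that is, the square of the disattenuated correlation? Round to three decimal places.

0.798

Disattenuated r = 0.559 / √(0.603 × 0.649) = 0.559 / 0.6256 = 0.8935.
Shared true-score variance = 0.8935² = 0.7983 ≈ 0.798.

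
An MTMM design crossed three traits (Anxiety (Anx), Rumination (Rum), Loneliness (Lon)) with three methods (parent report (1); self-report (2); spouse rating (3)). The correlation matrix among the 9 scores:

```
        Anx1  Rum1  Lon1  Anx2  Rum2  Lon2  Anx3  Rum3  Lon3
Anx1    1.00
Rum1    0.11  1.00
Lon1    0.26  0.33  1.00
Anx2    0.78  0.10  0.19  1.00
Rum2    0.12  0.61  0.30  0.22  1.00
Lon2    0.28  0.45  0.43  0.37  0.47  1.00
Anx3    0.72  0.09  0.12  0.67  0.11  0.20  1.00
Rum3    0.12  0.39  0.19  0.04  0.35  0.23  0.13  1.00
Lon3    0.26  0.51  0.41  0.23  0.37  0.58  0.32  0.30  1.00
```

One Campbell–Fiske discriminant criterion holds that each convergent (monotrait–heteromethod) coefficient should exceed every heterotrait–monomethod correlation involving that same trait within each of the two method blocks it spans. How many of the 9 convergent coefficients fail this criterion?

2

Each convergent coefficient versus the relevant comparison correlations:
Anx (methods 1·2): 0.78 vs {0.11, 0.22, 0.26, 0.37} → pass.
Anx (methods 1·3): 0.72 vs {0.11, 0.13, 0.26, 0.32} → pass.
Anx (methods 2·3): 0.67 vs {0.22, 0.13, 0.37, 0.32} → pass.
Rum (methods 1·2): 0.61 vs {0.11, 0.22, 0.33, 0.47} → pass.
Rum (methods 1·3): 0.39 vs {0.11, 0.13, 0.33, 0.30} → pass.
Rum (methods 2·3): 0.35 vs {0.22, 0.13, 0.47, 0.30} → fail.
Lon (methods 1·2): 0.43 vs {0.26, 0.37, 0.33, 0.47} → fail.
Lon (methods 1·3): 0.41 vs {0.26, 0.32, 0.33, 0.30} → pass.
Lon (methods 2·3): 0.58 vs {0.37, 0.32, 0.47, 0.30} → pass.
2 of 9 fail.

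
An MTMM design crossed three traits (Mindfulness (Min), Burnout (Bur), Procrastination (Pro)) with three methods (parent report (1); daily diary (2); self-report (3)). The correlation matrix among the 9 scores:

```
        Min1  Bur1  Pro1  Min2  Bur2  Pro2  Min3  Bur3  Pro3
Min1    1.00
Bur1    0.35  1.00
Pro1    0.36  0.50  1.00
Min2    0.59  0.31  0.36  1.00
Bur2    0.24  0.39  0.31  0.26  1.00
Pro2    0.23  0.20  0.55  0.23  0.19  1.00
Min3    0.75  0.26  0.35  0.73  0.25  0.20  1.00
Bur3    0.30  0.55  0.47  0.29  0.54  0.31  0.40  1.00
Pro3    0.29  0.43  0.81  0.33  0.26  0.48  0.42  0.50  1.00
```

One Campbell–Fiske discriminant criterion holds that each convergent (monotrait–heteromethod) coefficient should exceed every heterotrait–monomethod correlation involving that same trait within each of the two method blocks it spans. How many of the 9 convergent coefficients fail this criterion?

2

Checking each validity diagonal entry against its comparison values:
Min (methods 1·2): 0.59 vs {0.35, 0.26, 0.36, 0.23} → pass.
Min (methods 1·3): 0.75 vs {0.35, 0.40, 0.36, 0.42} → pass.
Min (methods 2·3): 0.73 vs {0.26, 0.40, 0.23, 0.42} → pass.
Bur (methods 1·2): 0.39 vs {0.35, 0.26, 0.50, 0.19} → fail.
Bur (methods 1·3): 0.55 vs {0.35, 0.40, 0.50, 0.50} → pass.
Bur (methods 2·3): 0.54 vs {0.26, 0.40, 0.19, 0.50} → pass.
Pro (methods 1·2): 0.55 vs {0.36, 0.23, 0.50, 0.19} → pass.
Pro (methods 1·3): 0.81 vs {0.36, 0.42, 0.50, 0.50} → pass.
Pro (methods 2·3): 0.48 vs {0.23, 0.42, 0.19, 0.50} → fail.
2 of 9 fail.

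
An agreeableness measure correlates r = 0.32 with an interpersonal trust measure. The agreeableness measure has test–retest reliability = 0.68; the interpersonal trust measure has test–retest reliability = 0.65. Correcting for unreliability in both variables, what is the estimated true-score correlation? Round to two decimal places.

r_true = r_obs / √(r_xx · r_yy) = 0.32 / √(0.68 × 0.65) = 0.32 / √0.4420 = 0.32 / 0.6648 ≈ 0.48.

0.48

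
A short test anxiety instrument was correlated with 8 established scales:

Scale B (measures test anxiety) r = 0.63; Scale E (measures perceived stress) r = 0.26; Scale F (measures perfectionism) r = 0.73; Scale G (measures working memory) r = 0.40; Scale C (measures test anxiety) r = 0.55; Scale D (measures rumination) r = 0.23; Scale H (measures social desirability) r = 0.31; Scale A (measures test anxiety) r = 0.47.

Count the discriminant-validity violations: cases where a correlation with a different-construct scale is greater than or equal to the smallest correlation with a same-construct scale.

Convergent (same construct = test anxiety): Scale B, Scale C, Scale A.
Smallest convergent = 0.47. Discriminant values: 0.26, 0.73, 0.40, 0.23, 0.31; count ≥ 0.47 → 1.

1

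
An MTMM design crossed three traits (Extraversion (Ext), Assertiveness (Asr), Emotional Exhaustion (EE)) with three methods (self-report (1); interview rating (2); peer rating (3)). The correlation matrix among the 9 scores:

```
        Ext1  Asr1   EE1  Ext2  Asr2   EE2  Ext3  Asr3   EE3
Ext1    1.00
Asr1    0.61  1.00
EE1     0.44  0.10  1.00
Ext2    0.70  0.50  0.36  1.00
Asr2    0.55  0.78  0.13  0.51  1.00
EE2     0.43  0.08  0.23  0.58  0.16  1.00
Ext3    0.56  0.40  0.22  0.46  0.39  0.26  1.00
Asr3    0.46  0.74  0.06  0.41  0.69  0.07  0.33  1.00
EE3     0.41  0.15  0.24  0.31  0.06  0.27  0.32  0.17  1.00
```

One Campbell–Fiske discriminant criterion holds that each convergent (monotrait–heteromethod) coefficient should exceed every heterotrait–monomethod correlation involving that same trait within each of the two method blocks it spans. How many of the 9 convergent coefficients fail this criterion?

5

Convergent coefficients and their comparison sets:
Ext (methods 1·2): 0.70 vs {0.61, 0.51, 0.44, 0.58} → pass.
Ext (methods 1·3): 0.56 vs {0.61, 0.33, 0.44, 0.32} → fail.
Ext (methods 2·3): 0.46 vs {0.51, 0.33, 0.58, 0.32} → fail.
Asr (methods 1·2): 0.78 vs {0.61, 0.51, 0.10, 0.16} → pass.
Asr (methods 1·3): 0.74 vs {0.61, 0.33, 0.10, 0.17} → pass.
Asr (methods 2·3): 0.69 vs {0.51, 0.33, 0.16, 0.17} → pass.
EE (methods 1·2): 0.23 vs {0.44, 0.58, 0.10, 0.16} → fail.
EE (methods 1·3): 0.24 vs {0.44, 0.32, 0.10, 0.17} → fail.
EE (methods 2·3): 0.27 vs {0.58, 0.32, 0.16, 0.17} → fail.
5 of 9 fail.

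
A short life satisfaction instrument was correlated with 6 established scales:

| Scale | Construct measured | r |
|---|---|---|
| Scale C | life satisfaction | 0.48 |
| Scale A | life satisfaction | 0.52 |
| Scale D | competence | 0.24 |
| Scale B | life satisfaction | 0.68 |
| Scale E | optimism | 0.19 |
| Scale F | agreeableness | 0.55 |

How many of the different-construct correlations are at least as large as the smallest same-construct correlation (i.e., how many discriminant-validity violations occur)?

Convergent (same construct = life satisfaction): Scale C, Scale A, Scale B.
Smallest convergent = 0.48. Discriminant values: 0.24, 0.19, 0.55; count ≥ 0.48 → 1.

1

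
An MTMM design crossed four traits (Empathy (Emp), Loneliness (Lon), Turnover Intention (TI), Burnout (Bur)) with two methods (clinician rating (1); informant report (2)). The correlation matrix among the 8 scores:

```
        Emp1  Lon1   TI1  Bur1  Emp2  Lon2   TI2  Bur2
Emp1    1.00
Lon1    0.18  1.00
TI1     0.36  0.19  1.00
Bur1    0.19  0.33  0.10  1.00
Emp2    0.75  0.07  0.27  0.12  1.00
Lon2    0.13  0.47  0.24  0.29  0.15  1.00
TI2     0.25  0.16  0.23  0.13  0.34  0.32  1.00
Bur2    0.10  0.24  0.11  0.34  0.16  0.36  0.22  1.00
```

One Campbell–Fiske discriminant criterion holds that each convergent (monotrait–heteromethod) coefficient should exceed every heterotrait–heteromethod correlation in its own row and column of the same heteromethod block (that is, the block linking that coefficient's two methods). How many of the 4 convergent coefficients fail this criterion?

Each convergent coefficient versus the relevant comparison correlations:
Emp (methods 1·2): 0.75 vs {0.13, 0.07, 0.25, 0.27, 0.10, 0.12} → pass.
Lon (methods 1·2): 0.47 vs {0.07, 0.13, 0.16, 0.24, 0.24, 0.29} → pass.
TI (methods 1·2): 0.23 vs {0.27, 0.25, 0.24, 0.16, 0.11, 0.13} → fail.
Bur (methods 1·2): 0.34 vs {0.12, 0.10, 0.29, 0.24, 0.13, 0.11} → pass.
1 of 4 fail.

1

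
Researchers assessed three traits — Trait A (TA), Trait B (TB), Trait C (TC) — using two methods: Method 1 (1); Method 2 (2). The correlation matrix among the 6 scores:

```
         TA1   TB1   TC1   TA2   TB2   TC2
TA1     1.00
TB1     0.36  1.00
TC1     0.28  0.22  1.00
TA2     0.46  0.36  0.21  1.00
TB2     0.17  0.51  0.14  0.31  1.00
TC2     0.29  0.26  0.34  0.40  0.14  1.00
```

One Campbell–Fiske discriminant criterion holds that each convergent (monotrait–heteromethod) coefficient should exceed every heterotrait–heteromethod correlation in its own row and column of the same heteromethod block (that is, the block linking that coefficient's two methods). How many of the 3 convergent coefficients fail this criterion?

Checking each validity diagonal entry against its comparison values:
TA (methods 1·2): 0.46 vs {0.17, 0.36, 0.29, 0.21} → pass.
TB (methods 1·2): 0.51 vs {0.36, 0.17, 0.26, 0.14} → pass.
TC (methods 1·2): 0.34 vs {0.21, 0.29, 0.14, 0.26} → pass.
0 of 3 fail.

0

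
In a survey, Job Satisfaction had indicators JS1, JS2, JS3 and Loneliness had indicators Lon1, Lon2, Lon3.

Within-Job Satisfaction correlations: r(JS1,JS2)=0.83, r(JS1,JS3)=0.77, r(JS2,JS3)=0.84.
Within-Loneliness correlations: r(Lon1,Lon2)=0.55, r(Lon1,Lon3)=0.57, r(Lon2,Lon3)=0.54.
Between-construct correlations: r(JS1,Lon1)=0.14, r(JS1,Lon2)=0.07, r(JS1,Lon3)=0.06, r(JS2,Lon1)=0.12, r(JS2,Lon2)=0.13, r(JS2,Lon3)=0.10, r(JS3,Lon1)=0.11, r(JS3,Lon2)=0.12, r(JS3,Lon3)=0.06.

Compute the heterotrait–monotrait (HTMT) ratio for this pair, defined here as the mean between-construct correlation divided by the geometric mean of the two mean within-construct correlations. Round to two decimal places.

Mean heterotrait r = 0.91/9 = 0.1011.
Mean within-JS = 2.44/3 = 0.8133; mean within-Lon = 1.66/3 = 0.5533.
Geometric mean = √(0.8133 × 0.5533) = 0.6708.
HTMT = 0.1011 / 0.6708 = 0.15.

0.15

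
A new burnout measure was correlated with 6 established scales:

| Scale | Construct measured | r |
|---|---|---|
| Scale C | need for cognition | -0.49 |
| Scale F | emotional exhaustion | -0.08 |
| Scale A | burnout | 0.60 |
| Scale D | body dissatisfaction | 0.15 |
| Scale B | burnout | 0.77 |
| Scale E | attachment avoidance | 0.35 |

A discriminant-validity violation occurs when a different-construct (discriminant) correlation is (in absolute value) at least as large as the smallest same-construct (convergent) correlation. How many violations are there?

0

Convergent (same construct = burnout): Scale A, Scale B.
Smallest convergent = 0.60. Discriminant |r|: 0.49, 0.08, 0.15, 0.35; count ≥ 0.60 → 0.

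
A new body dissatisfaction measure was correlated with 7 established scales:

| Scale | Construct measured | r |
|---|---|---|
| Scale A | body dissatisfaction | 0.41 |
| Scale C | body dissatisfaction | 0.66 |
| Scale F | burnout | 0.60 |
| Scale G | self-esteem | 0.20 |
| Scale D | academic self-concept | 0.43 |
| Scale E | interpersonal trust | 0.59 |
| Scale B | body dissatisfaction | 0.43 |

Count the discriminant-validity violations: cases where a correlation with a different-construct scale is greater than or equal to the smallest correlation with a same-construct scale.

3

Convergent (same construct = body dissatisfaction): Scale A, Scale C, Scale B.
Smallest convergent = 0.41. Discriminant values: 0.60, 0.20, 0.43, 0.59; count ≥ 0.41 → 3.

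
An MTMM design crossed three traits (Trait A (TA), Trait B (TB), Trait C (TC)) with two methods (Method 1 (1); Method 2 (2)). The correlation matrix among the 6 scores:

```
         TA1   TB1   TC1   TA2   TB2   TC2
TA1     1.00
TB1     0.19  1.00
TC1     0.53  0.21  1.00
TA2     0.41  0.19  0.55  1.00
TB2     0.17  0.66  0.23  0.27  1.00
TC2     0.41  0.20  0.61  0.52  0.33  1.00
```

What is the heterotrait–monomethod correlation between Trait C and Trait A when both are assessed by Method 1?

Different traits, same method: r(TC1, TA1) = 0.53.

0.53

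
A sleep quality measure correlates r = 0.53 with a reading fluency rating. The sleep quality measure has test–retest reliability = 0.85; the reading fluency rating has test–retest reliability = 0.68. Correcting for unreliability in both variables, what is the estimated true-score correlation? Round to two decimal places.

0.70

r_true = r_obs / √(r_xx · r_yy) = 0.53 / √(0.85 × 0.68) = 0.53 / √0.5780 = 0.53 / 0.7603 ≈ 0.70.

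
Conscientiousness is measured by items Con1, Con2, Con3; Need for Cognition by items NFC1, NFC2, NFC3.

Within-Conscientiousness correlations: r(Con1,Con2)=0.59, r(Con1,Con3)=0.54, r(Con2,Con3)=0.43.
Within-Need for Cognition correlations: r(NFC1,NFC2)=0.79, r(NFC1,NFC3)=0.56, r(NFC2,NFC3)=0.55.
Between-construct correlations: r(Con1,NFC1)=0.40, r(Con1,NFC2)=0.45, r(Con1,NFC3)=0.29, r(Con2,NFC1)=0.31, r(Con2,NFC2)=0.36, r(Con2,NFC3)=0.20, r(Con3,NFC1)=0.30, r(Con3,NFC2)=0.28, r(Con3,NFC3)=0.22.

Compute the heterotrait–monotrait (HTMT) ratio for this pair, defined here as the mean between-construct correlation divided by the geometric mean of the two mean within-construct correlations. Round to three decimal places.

0.544

Mean heterotrait r = 2.81/9 = 0.3122.
Mean within-Con = 1.56/3 = 0.5200; mean within-NFC = 1.90/3 = 0.6333.
Geometric mean = √(0.5200 × 0.6333) = 0.5739.
HTMT = 0.3122 / 0.5739 = 0.544.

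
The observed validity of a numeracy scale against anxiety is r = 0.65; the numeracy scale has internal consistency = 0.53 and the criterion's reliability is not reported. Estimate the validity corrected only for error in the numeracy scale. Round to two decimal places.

Single correction: r_c = r_obs / √r_xx = 0.65 / √0.53 = 0.65 / 0.7280 ≈ 0.89.

0.89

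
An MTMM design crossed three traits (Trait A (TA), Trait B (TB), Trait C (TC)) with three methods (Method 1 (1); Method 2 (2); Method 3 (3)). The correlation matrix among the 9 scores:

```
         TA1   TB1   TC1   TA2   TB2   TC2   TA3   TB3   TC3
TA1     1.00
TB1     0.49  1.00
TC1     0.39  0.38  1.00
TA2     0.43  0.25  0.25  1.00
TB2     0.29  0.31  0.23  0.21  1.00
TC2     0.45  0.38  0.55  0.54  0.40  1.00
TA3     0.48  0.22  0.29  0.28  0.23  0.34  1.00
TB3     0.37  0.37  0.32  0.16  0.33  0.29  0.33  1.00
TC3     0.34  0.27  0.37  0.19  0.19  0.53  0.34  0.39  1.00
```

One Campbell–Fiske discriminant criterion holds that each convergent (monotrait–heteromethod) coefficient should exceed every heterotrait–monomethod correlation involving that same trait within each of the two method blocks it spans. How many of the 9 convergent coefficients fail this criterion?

Each convergent coefficient versus the relevant comparison correlations:
TA (methods 1·2): 0.43 vs {0.49, 0.21, 0.39, 0.54} → fail.
TA (methods 1·3): 0.48 vs {0.49, 0.33, 0.39, 0.34} → fail.
TA (methods 2·3): 0.28 vs {0.21, 0.33, 0.54, 0.34} → fail.
TB (methods 1·2): 0.31 vs {0.49, 0.21, 0.38, 0.40} → fail.
TB (methods 1·3): 0.37 vs {0.49, 0.33, 0.38, 0.39} → fail.
TB (methods 2·3): 0.33 vs {0.21, 0.33, 0.40, 0.39} → fail.
TC (methods 1·2): 0.55 vs {0.39, 0.54, 0.38, 0.40} → pass.
TC (methods 1·3): 0.37 vs {0.39, 0.34, 0.38, 0.39} → fail.
TC (methods 2·3): 0.53 vs {0.54, 0.34, 0.40, 0.39} → fail.
8 of 9 fail.

8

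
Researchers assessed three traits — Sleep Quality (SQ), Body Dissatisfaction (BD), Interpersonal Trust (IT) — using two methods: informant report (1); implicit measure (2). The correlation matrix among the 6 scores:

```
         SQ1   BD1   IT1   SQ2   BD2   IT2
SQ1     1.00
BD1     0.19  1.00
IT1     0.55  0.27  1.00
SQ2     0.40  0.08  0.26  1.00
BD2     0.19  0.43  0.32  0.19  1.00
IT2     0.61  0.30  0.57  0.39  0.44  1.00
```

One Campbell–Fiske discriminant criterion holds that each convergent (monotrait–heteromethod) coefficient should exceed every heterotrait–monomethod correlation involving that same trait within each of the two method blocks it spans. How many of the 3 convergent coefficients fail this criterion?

Each convergent coefficient versus the relevant comparison correlations:
SQ (methods 1·2): 0.40 vs {0.19, 0.19, 0.55, 0.39} → fail.
BD (methods 1·2): 0.43 vs {0.19, 0.19, 0.27, 0.44} → fail.
IT (methods 1·2): 0.57 vs {0.55, 0.39, 0.27, 0.44} → pass.
2 of 3 fail.

2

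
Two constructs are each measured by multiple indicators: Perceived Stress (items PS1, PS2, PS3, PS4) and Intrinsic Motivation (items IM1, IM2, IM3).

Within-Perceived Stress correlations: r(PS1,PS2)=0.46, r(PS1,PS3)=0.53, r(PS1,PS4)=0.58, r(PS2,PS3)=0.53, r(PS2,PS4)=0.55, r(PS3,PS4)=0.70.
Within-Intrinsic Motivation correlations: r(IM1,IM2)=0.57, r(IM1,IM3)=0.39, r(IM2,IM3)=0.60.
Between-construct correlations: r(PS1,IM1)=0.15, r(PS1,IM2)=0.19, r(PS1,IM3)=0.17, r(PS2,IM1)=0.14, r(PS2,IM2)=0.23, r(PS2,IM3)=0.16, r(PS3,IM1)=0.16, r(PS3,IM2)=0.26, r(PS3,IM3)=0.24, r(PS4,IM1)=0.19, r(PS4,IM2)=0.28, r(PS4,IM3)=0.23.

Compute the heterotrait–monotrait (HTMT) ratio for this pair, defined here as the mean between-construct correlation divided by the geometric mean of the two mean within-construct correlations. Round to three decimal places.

0.371

Mean heterotrait r = 2.40/12 = 0.2000.
Mean within-PS = 3.35/6 = 0.5583; mean within-IM = 1.56/3 = 0.5200.
Geometric mean = √(0.5583 × 0.5200) = 0.5388.
HTMT = 0.2000 / 0.5388 = 0.371.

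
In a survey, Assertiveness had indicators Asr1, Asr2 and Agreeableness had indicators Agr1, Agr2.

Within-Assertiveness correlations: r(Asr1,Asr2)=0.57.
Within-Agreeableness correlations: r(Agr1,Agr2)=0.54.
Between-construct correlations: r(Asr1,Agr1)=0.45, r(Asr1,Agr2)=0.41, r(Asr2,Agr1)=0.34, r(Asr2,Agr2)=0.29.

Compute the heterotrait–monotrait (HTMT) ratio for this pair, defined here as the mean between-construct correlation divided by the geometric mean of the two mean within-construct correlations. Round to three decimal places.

Mean between = 1.49/4 = 0.3725.
Mean within-Asr = 0.57/1 = 0.5700; mean within-Agr = 0.54/1 = 0.5400.
Geometric mean = √(0.5700 × 0.5400) = 0.5548.
HTMT = 0.3725 / 0.5548 = 0.671.

0.671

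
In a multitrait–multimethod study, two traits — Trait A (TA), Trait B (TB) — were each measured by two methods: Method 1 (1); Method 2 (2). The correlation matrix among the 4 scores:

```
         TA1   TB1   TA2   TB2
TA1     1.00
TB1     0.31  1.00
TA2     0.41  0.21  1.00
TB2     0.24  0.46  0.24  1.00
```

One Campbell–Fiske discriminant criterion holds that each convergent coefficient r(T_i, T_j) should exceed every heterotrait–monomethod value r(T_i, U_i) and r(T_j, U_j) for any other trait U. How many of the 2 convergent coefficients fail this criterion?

0

Checking each validity diagonal entry against its comparison values:
TA (methods 1·2): 0.41 vs {0.31, 0.24} → pass.
TB (methods 1·2): 0.46 vs {0.31, 0.24} → pass.
0 of 2 fail.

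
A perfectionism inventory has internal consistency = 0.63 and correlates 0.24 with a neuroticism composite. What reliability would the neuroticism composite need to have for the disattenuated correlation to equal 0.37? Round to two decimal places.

r_true = r_obs / √(r_xx · r_yy) ⇒ 0.37 = 0.24 / √(0.63 · r_yy).
√(0.63 · r_yy) = 0.24 / 0.37 = 0.6486; 0.63 · r_yy = 0.4207; r_yy = 0.4207 / 0.63 ≈ 0.67.

0.67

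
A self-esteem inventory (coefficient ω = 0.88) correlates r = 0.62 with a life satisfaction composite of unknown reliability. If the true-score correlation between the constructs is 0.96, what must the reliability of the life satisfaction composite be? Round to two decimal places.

0.47

r_true = r_obs / √(r_xx · r_yy) ⇒ 0.96 = 0.62 / √(0.88 · r_yy).
√(0.88 · r_yy) = 0.62 / 0.96 = 0.6458; 0.88 · r_yy = 0.4171; r_yy = 0.4171 / 0.88 ≈ 0.47.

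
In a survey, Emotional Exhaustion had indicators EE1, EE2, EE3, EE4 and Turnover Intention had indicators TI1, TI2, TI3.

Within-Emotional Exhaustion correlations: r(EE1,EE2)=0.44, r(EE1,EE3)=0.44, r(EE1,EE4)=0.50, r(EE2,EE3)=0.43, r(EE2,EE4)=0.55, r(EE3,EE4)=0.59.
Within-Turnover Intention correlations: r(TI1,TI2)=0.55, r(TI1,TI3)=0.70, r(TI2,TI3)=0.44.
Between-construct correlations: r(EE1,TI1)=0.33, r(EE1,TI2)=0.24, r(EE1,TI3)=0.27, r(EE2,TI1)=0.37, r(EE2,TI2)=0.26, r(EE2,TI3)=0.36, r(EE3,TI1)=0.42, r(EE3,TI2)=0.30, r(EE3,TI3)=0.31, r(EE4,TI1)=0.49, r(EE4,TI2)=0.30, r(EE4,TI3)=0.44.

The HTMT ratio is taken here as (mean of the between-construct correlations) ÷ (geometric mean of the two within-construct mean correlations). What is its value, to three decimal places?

Mean heterotrait r = 4.09/12 = 0.3408.
Mean within-EE = 2.95/6 = 0.4917; mean within-TI = 1.69/3 = 0.5633.
Geometric mean = √(0.4917 × 0.5633) = 0.5263.
HTMT = 0.3408 / 0.5263 = 0.648.

0.648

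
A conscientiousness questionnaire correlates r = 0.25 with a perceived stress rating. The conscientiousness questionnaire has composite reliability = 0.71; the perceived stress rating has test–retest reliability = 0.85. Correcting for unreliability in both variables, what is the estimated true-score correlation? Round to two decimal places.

0.32

r_true = r_obs / √(r_xx · r_yy) = 0.25 / √(0.71 × 0.85) = 0.25 / √0.6035 = 0.25 / 0.7769 ≈ 0.32.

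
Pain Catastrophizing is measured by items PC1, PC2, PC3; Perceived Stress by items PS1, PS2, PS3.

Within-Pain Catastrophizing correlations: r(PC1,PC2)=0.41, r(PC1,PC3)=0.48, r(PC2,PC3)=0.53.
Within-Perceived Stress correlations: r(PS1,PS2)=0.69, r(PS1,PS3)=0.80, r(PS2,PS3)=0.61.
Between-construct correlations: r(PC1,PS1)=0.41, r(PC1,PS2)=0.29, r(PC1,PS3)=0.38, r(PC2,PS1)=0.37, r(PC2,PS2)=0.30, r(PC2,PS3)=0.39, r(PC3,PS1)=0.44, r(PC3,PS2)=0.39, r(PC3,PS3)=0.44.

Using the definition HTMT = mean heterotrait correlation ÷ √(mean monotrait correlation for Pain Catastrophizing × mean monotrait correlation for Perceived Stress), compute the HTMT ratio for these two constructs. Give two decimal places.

0.66

Mean between = 3.41/9 = 0.3789.
Mean within-PC = 1.42/3 = 0.4733; mean within-PS = 2.10/3 = 0.7000.
Geometric mean = √(0.4733 × 0.7000) = 0.5756.
HTMT = 0.3789 / 0.5756 = 0.66.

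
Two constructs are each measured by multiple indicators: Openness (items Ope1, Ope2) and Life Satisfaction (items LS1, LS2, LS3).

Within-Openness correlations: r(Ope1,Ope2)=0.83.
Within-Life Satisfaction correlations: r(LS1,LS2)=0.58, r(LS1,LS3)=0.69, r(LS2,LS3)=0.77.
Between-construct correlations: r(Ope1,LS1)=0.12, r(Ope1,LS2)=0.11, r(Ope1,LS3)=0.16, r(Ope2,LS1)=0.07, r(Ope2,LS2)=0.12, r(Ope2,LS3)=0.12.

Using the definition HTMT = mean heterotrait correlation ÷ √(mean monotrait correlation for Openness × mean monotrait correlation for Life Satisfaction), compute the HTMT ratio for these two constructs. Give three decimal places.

0.155

Mean heterotrait r = 0.70/6 = 0.1167.
Mean within-Ope = 0.83/1 = 0.8300; mean within-LS = 2.04/3 = 0.6800.
Geometric mean = √(0.8300 × 0.6800) = 0.7513.
HTMT = 0.1167 / 0.7513 = 0.155.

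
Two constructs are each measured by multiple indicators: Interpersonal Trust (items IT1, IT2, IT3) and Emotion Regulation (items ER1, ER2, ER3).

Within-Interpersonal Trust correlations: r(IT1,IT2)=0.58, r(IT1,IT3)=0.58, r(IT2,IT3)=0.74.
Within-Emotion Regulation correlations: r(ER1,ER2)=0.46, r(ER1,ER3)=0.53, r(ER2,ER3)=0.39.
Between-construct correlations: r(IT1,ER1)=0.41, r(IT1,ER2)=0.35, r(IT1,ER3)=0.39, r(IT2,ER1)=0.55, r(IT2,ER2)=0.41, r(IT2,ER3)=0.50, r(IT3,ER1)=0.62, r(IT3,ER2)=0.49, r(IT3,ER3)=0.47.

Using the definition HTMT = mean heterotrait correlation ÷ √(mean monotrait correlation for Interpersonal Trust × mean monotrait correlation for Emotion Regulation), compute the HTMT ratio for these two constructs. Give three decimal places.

0.863

Mean heterotrait r = 4.19/9 = 0.4656.
Mean within-IT = 1.90/3 = 0.6333; mean within-ER = 1.38/3 = 0.4600.
Geometric mean = √(0.6333 × 0.4600) = 0.5397.
HTMT = 0.4656 / 0.5397 = 0.863.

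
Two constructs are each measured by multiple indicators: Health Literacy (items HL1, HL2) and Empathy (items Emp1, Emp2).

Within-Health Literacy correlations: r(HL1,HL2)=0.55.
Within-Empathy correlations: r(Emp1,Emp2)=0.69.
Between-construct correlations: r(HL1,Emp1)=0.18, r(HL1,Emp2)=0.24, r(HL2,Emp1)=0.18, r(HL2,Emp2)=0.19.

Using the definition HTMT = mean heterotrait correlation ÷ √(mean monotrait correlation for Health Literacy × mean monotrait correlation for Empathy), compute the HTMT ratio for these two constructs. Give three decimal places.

Mean heterotrait r = 0.79/4 = 0.1975.
Mean within-HL = 0.55/1 = 0.5500; mean within-Emp = 0.69/1 = 0.6900.
Geometric mean = √(0.5500 × 0.6900) = 0.6160.
HTMT = 0.1975 / 0.6160 = 0.321.

0.321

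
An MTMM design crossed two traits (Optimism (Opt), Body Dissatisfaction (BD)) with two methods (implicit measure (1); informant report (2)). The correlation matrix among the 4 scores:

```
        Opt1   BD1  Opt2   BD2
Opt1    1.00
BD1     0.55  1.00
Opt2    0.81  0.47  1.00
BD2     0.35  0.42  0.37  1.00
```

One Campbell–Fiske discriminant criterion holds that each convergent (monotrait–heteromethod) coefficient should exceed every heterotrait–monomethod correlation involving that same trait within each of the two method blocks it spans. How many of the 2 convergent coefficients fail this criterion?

1

Checking each validity diagonal entry against its comparison values:
Opt (methods 1·2): 0.81 vs {0.55, 0.37} → pass.
BD (methods 1·2): 0.42 vs {0.55, 0.37} → fail.
1 of 2 fail.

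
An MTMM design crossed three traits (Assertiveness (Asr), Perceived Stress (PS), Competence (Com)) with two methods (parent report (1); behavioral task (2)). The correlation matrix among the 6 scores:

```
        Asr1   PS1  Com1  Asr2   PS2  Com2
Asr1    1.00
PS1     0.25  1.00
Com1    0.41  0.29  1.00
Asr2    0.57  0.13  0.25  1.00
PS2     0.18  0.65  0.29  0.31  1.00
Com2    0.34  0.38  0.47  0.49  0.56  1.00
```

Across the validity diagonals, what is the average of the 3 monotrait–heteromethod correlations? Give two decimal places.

0.56

Convergent values: 0.57, 0.65, 0.47; mean = 1.69/3 = 0.56.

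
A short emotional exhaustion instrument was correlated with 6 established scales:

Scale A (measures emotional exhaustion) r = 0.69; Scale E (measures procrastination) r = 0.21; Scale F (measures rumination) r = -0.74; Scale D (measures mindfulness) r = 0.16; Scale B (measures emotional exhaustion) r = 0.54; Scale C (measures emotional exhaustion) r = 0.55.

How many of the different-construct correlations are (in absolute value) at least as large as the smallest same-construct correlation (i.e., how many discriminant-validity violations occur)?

1

Convergent (same construct = emotional exhaustion): Scale A, Scale B, Scale C.
Smallest convergent = 0.54. Discriminant |r|: 0.21, 0.74, 0.16; count ≥ 0.54 → 1.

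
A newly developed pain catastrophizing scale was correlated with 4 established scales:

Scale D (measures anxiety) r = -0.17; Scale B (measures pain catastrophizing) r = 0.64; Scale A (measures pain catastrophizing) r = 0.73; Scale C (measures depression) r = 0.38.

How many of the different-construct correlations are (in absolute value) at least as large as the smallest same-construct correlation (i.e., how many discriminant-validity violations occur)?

0

Convergent (same construct = pain catastrophizing): Scale B, Scale A.
Smallest convergent = 0.64. Discriminant |r|: 0.17, 0.38; count ≥ 0.64 → 0.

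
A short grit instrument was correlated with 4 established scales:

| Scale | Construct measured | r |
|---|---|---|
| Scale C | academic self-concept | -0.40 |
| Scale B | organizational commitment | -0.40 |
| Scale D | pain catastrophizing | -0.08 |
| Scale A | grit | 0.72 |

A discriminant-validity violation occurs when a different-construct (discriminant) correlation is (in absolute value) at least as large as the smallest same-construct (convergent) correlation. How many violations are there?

0

Convergent (same construct = grit): Scale A.
Smallest convergent = 0.72. Discriminant |r|: 0.40, 0.40, 0.08; count ≥ 0.72 → 0.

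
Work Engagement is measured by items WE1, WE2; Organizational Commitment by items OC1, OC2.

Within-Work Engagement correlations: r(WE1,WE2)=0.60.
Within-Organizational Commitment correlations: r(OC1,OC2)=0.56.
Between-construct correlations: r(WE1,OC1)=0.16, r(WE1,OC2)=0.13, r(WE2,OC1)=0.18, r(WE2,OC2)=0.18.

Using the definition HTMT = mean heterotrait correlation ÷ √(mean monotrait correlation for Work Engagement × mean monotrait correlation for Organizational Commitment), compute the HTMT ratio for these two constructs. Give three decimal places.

0.280

Mean between = 0.65/4 = 0.1625.
Mean within-WE = 0.60/1 = 0.6000; mean within-OC = 0.56/1 = 0.5600.
Geometric mean = √(0.6000 × 0.5600) = 0.5797.
HTMT = 0.1625 / 0.5797 = 0.280.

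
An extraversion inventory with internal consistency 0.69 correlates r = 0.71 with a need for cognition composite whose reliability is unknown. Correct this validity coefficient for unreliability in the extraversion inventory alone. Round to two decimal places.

0.85

Single correction: r_c = r_obs / √r_xx = 0.71 / √0.69 = 0.71 / 0.8307 ≈ 0.85.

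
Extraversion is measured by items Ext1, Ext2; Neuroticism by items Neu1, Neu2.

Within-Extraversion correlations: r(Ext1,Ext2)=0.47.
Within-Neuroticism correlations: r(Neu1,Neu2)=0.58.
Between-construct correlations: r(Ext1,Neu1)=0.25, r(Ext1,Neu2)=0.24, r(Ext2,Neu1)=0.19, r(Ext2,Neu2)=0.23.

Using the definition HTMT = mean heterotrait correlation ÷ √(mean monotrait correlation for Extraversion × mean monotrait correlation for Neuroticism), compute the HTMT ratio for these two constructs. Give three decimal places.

0.436

Mean between = 0.91/4 = 0.2275.
Mean within-Ext = 0.47/1 = 0.4700; mean within-Neu = 0.58/1 = 0.5800.
Geometric mean = √(0.4700 × 0.5800) = 0.5221.
HTMT = 0.2275 / 0.5221 = 0.436.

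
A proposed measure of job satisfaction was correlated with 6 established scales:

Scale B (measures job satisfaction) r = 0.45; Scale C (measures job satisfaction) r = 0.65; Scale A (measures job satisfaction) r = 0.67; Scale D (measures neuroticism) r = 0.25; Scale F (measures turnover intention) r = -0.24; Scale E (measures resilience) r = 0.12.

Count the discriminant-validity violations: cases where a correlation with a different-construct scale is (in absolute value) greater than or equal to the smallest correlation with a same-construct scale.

0

Convergent (same construct = job satisfaction): Scale B, Scale C, Scale A.
Smallest convergent = 0.45. Discriminant |r|: 0.25, 0.24, 0.12; count ≥ 0.45 → 0.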